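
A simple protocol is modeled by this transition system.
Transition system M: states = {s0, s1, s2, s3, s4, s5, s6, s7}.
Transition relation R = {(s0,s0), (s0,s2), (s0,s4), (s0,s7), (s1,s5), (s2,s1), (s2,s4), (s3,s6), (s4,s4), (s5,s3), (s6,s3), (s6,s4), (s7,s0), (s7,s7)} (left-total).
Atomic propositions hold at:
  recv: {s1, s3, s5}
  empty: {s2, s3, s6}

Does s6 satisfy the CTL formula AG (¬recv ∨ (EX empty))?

Yes

Sat(¬recv) = {s0, s2, s4, s6, s7}
Sat(EX empty) = {s : some successor in {s2, s3, s6}} = {s0, s3, s5, s6}
Sat(¬recv ∨ (EX empty)) = {s0, s2, s3, s4, s5, s6, s7}
AG (¬recv ∨ (EX empty)): greatest fixpoint, start Z0 = {s0, s2, s3, s4, s5, s6, s7}, keep only states in Sat with every successor in Z. Z1 = {s0, s3, s4, s5, s6, s7}; Z2 = {s3, s4, s5, s6, s7}; Z3 = {s3, s4, s5, s6}; fixed.
Sat(AG (¬recv ∨ (EX empty))) = {s3, s4, s5, s6}
s6 ∈ Sat(AG (¬recv ∨ (EX empty))) = {s3, s4, s5, s6}, so the formula holds at s6.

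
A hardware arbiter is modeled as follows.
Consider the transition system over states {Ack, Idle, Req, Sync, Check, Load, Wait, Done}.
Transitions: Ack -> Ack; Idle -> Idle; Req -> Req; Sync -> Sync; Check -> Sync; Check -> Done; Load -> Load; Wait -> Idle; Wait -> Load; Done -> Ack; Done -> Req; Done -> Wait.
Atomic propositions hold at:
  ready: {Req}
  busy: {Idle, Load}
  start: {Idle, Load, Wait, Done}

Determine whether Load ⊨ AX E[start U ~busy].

No

Sat(~busy) = {Ack, Req, Sync, Check, Wait, Done}
E[start U ~busy]: least fixpoint, start Z0 = Sat(~busy) = {Ack, Req, Sync, Check, Wait, Done}, add states in Sat(start) with some successor in Z. Already a fixed point.
Sat(E[start U ~busy]) = {Ack, Req, Sync, Check, Wait, Done}
Sat(AX E[start U ~busy]) = {s : every successor in {Ack, Req, Sync, Check, Wait, Done}} = {Ack, Req, Sync, Check, Done}
Load ∉ Sat(AX E[start U ~busy]) = {Ack, Req, Sync, Check, Done}, so the formula does not hold at Load.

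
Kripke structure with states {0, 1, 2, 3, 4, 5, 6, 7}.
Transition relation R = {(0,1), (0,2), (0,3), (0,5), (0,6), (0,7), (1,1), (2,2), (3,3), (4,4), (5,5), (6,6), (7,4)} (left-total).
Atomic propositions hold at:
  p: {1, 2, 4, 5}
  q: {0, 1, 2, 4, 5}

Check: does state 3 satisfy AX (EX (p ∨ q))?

No

Sat(p ∨ q) = {0, 1, 2, 4, 5}
Sat(EX (p ∨ q)) = {s : some successor in {0, 1, 2, 4, 5}} = {0, 1, 2, 4, 5, 7}
Sat(AX (EX (p ∨ q))) = {s : every successor in {0, 1, 2, 4, 5, 7}} = {1, 2, 4, 5, 7}
3 ∉ Sat(AX (EX (p ∨ q))) = {1, 2, 4, 5, 7}, so the formula does not hold at 3.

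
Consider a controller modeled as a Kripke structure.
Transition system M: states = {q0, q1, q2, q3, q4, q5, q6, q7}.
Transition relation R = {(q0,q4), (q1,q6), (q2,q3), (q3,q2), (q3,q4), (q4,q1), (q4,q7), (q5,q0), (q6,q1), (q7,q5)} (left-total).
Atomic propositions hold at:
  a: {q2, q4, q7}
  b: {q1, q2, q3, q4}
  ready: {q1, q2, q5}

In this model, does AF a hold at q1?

AF a: least fixpoint, start Z0 = {q2, q4, q7}, add states with every successor in Z. Z1 = {q0, q2, q3, q4, q7}; Z2 = {q0, q2, q3, q4, q5, q7}; fixed.
Sat(AF a) = {q0, q2, q3, q4, q5, q7}
q1 ∉ Sat(AF a) = {q0, q2, q3, q4, q5, q7}, so the formula does not hold at q1.

No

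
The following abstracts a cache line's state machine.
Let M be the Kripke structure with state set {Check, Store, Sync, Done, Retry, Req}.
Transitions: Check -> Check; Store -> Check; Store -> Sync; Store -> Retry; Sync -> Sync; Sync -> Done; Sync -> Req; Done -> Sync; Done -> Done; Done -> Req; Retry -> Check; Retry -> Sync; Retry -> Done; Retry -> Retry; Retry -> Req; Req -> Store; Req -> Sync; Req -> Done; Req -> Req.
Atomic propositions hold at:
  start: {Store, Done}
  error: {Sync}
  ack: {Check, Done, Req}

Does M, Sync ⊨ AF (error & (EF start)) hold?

EF start: least fixpoint, start Z0 = {Store, Done}, add states with some successor in Z. Z1 = {Store, Sync, Done, Retry, Req}; fixed.
Sat(EF start) = {Store, Sync, Done, Retry, Req}
Sat(error & (EF start)) = {Sync}
AF (error & (EF start)): least fixpoint, start Z0 = {Sync}, add states with every successor in Z. Already a fixed point.
Sat(AF (error & (EF start))) = {Sync}
Sync ∈ Sat(AF (error & (EF start))) = {Sync}, so the formula holds at Sync.

Yes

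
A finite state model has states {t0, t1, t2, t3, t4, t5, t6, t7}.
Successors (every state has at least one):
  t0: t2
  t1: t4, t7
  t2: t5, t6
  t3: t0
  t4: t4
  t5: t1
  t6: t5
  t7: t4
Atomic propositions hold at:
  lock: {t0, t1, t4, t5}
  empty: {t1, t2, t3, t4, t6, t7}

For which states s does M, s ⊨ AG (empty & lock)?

Sat(empty & lock) = {t1, t4}
AG (empty & lock): greatest fixpoint, start Z0 = {t1, t4}, keep only states in Sat with every successor in Z. Z1 = {t4}; fixed.
Sat(AG (empty & lock)) = {t4}

{t4}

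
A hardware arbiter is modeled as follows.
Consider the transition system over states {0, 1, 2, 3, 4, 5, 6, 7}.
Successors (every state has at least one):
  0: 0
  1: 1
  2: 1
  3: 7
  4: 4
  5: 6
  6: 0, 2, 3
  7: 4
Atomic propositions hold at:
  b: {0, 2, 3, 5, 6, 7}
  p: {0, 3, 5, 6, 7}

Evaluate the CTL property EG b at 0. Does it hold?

EG b: greatest fixpoint, start Z0 = {0, 2, 3, 5, 6, 7}, keep only states in Sat with some successor in Z. Z1 = {0, 3, 5, 6}; Z2 = {0, 5, 6}; fixed.
Sat(EG b) = {0, 5, 6}
0 ∈ Sat(EG b) = {0, 5, 6}, so the formula holds at 0.

Yes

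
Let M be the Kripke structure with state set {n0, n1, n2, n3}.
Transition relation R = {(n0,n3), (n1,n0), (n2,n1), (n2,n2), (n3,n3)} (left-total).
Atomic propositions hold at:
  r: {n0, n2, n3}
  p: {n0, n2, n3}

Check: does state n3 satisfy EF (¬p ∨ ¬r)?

No

Sat(¬p) = {n1}
Sat(¬r) = {n1}
Sat(¬p ∨ ¬r) = {n1}
EF (¬p ∨ ¬r): least fixpoint, start Z0 = {n1}, add states with some successor in Z. Z1 = {n1, n2}; fixed.
Sat(EF (¬p ∨ ¬r)) = {n1, n2}
n3 ∉ Sat(EF (¬p ∨ ¬r)) = {n1, n2}, so the formula does not hold at n3.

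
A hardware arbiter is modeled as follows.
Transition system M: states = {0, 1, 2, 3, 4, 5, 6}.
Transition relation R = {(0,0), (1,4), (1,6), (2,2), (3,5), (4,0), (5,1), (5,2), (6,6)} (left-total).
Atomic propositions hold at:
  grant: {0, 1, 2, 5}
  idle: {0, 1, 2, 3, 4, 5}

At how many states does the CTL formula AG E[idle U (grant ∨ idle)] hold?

3

Sat(grant ∨ idle) = {0, 1, 2, 3, 4, 5}
E[idle U (grant ∨ idle)]: least fixpoint, start Z0 = Sat((grant ∨ idle)) = {0, 1, 2, 3, 4, 5}, add states in Sat(idle) with some successor in Z. Already a fixed point.
Sat(E[idle U (grant ∨ idle)]) = {0, 1, 2, 3, 4, 5}
AG E[idle U (grant ∨ idle)]: greatest fixpoint, start Z0 = {0, 1, 2, 3, 4, 5}, keep only states in Sat with every successor in Z. Z1 = {0, 2, 3, 4, 5}; Z2 = {0, 2, 3, 4}; Z3 = {0, 2, 4}; fixed.
Sat(AG E[idle U (grant ∨ idle)]) = {0, 2, 4}
|Sat(AG E[idle U (grant ∨ idle)])| = |{0, 2, 4}| = 3.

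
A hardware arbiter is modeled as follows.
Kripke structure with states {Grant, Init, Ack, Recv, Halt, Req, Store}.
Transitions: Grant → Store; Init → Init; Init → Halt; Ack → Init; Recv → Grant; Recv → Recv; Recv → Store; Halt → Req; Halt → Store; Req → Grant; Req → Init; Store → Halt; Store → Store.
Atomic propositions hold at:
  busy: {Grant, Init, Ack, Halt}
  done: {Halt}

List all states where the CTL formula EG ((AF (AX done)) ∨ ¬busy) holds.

{Recv, Store}

Sat(AX done) = {s : every successor in {Halt}} = ∅
AF (AX done): least fixpoint, start Z0 = ∅, add states with every successor in Z. Already a fixed point.
Sat(AF (AX done)) = ∅
Sat(¬busy) = {Recv, Req, Store}
Sat((AF (AX done)) ∨ ¬busy) = {Recv, Req, Store}
EG ((AF (AX done)) ∨ ¬busy): greatest fixpoint, start Z0 = {Recv, Req, Store}, keep only states in Sat with some successor in Z. Z1 = {Recv, Store}; fixed.
Sat(EG ((AF (AX done)) ∨ ¬busy)) = {Recv, Store}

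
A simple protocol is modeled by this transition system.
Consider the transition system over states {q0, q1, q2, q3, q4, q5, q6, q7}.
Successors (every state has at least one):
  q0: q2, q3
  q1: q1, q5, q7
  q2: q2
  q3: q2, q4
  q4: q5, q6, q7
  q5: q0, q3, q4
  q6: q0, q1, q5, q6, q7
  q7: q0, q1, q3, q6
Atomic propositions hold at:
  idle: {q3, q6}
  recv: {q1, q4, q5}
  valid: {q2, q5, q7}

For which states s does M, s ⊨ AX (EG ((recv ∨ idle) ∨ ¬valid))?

{q5, q7}

Sat(recv ∨ idle) = {q1, q3, q4, q5, q6}
Sat(¬valid) = {q0, q1, q3, q4, q6}
Sat((recv ∨ idle) ∨ ¬valid) = {q0, q1, q3, q4, q5, q6}
EG ((recv ∨ idle) ∨ ¬valid): greatest fixpoint, start Z0 = {q0, q1, q3, q4, q5, q6}, keep only states in Sat with some successor in Z. Already a fixed point.
Sat(EG ((recv ∨ idle) ∨ ¬valid)) = {q0, q1, q3, q4, q5, q6}
Sat(AX (EG ((recv ∨ idle) ∨ ¬valid))) = {s : every successor in {q0, q1, q3, q4, q5, q6}} = {q5, q7}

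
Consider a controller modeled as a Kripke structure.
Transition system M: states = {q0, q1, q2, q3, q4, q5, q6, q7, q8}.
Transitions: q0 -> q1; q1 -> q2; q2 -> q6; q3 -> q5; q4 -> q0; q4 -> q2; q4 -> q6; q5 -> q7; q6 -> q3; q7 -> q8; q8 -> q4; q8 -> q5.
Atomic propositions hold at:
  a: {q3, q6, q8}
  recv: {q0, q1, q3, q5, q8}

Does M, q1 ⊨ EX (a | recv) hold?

Sat(a | recv) = {q0, q1, q3, q5, q6, q8}
Sat(EX (a | recv)) = {s : some successor in {q0, q1, q3, q5, q6, q8}} = {q0, q2, q3, q4, q6, q7, q8}
q1 ∉ Sat(EX (a | recv)) = {q0, q2, q3, q4, q6, q7, q8}, so the formula does not hold at q1.

No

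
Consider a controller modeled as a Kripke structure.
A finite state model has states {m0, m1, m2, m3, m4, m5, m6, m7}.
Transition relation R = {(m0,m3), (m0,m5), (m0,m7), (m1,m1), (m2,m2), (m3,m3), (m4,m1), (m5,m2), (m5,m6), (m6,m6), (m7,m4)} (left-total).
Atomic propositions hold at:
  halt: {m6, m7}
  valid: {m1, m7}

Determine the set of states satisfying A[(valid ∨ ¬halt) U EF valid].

{m0, m1, m4, m7}

Sat(¬halt) = {m0, m1, m2, m3, m4, m5}
Sat(valid ∨ ¬halt) = {m0, m1, m2, m3, m4, m5, m7}
EF valid: least fixpoint, start Z0 = {m1, m7}, add states with some successor in Z. Z1 = {m0, m1, m4, m7}; fixed.
Sat(EF valid) = {m0, m1, m4, m7}
A[(valid ∨ ¬halt) U EF valid]: least fixpoint, start Z0 = Sat(EF valid) = {m0, m1, m4, m7}, add states in Sat(valid ∨ ¬halt) with every successor in Z. Already a fixed point.
Sat(A[(valid ∨ ¬halt) U EF valid]) = {m0, m1, m4, m7}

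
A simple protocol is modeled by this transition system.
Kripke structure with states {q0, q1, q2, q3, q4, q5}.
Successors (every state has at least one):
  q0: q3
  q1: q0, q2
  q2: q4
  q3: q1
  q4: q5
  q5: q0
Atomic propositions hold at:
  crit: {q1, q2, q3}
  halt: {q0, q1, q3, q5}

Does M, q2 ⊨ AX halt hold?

No

Sat(AX halt) = {s : every successor in {q0, q1, q3, q5}} = {q0, q3, q4, q5}
q2 ∉ Sat(AX halt) = {q0, q3, q4, q5}, so the formula does not hold at q2.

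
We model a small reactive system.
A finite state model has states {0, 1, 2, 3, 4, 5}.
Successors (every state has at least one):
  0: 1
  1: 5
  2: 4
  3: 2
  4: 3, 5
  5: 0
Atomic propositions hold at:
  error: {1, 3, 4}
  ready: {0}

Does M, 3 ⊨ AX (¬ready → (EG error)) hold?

No

Sat(¬ready) = {1, 2, 3, 4, 5}
EG error: greatest fixpoint, start Z0 = {1, 3, 4}, keep only states in Sat with some successor in Z. Z1 = {4}; Z2 = ∅; fixed.
Sat(EG error) = ∅
Sat(¬ready → (EG error)) = {0}
Sat(AX (¬ready → (EG error))) = {s : every successor in {0}} = {5}
3 ∉ Sat(AX (¬ready → (EG error))) = {5}, so the formula does not hold at 3.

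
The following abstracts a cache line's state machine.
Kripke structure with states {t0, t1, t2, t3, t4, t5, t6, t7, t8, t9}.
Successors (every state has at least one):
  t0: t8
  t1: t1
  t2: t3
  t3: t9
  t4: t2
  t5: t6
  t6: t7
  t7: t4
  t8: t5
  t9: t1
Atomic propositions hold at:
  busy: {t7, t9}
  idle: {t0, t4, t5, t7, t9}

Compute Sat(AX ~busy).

{t0, t1, t2, t4, t5, t7, t8, t9}

Sat(~busy) = {t0, t1, t2, t3, t4, t5, t6, t8}
Sat(AX ~busy) = {s : every successor in {t0, t1, t2, t3, t4, t5, t6, t8}} = {t0, t1, t2, t4, t5, t7, t8, t9}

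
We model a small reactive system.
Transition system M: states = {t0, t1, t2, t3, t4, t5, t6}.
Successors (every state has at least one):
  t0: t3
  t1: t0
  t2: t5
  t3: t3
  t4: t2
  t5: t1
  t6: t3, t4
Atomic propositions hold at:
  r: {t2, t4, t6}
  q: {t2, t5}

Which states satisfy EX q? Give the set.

Sat(EX q) = {s : some successor in {t2, t5}} = {t2, t4}

{t2, t4}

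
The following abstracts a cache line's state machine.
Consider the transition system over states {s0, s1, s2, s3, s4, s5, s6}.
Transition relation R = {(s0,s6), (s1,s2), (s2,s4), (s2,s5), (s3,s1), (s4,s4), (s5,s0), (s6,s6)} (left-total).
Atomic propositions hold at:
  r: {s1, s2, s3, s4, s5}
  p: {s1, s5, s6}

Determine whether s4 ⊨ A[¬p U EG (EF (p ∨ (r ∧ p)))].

No

Sat(¬p) = {s0, s2, s3, s4}
Sat(r ∧ p) = {s1, s5}
Sat(p ∨ (r ∧ p)) = {s1, s5, s6}
EF (p ∨ (r ∧ p)): least fixpoint, start Z0 = {s1, s5, s6}, add states with some successor in Z. Z1 = {s0, s1, s2, s3, s5, s6}; fixed.
Sat(EF (p ∨ (r ∧ p))) = {s0, s1, s2, s3, s5, s6}
EG (EF (p ∨ (r ∧ p))): greatest fixpoint, start Z0 = {s0, s1, s2, s3, s5, s6}, keep only states in Sat with some successor in Z. Already a fixed point.
Sat(EG (EF (p ∨ (r ∧ p)))) = {s0, s1, s2, s3, s5, s6}
A[¬p U EG (EF (p ∨ (r ∧ p)))]: least fixpoint, start Z0 = Sat(EG (EF (p ∨ (r ∧ p)))) = {s0, s1, s2, s3, s5, s6}, add states in Sat(¬p) with every successor in Z. Already a fixed point.
Sat(A[¬p U EG (EF (p ∨ (r ∧ p)))]) = {s0, s1, s2, s3, s5, s6}
s4 ∉ Sat(A[¬p U EG (EF (p ∨ (r ∧ p)))]) = {s0, s1, s2, s3, s5, s6}, so the formula does not hold at s4.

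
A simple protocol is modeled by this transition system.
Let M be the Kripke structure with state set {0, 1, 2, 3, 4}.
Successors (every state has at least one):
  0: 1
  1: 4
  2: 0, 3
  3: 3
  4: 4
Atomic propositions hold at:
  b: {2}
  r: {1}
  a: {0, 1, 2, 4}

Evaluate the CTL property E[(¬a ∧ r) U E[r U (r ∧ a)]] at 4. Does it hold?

Sat(¬a) = {3}
Sat(¬a ∧ r) = ∅
Sat(r ∧ a) = {1}
E[r U (r ∧ a)]: least fixpoint, start Z0 = Sat((r ∧ a)) = {1}, add states in Sat(r) with some successor in Z. Already a fixed point.
Sat(E[r U (r ∧ a)]) = {1}
E[(¬a ∧ r) U E[r U (r ∧ a)]]: least fixpoint, start Z0 = Sat(E[r U (r ∧ a)]) = {1}, add states in Sat(¬a ∧ r) with some successor in Z. Already a fixed point.
Sat(E[(¬a ∧ r) U E[r U (r ∧ a)]]) = {1}
4 ∉ Sat(E[(¬a ∧ r) U E[r U (r ∧ a)]]) = {1}, so the formula does not hold at 4.

No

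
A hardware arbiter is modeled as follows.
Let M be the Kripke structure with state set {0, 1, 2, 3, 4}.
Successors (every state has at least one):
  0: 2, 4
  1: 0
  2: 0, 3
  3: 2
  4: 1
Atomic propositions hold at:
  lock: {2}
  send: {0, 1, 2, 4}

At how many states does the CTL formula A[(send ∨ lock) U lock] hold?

1

Sat(send ∨ lock) = {0, 1, 2, 4}
A[(send ∨ lock) U lock]: least fixpoint, start Z0 = Sat(lock) = {2}, add states in Sat(send ∨ lock) with every successor in Z. Already a fixed point.
Sat(A[(send ∨ lock) U lock]) = {2}
|Sat(A[(send ∨ lock) U lock])| = |{2}| = 1.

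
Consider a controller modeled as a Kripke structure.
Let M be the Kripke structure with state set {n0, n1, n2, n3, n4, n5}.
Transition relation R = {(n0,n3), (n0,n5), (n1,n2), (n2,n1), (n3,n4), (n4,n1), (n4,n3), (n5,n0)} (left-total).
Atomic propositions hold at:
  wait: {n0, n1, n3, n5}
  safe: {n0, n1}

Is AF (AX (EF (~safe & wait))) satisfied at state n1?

No

Sat(~safe) = {n2, n3, n4, n5}
Sat(~safe & wait) = {n3, n5}
EF (~safe & wait): least fixpoint, start Z0 = {n3, n5}, add states with some successor in Z. Z1 = {n0, n3, n4, n5}; fixed.
Sat(EF (~safe & wait)) = {n0, n3, n4, n5}
Sat(AX (EF (~safe & wait))) = {s : every successor in {n0, n3, n4, n5}} = {n0, n3, n5}
AF (AX (EF (~safe & wait))): least fixpoint, start Z0 = {n0, n3, n5}, add states with every successor in Z. Already a fixed point.
Sat(AF (AX (EF (~safe & wait)))) = {n0, n3, n5}
n1 ∉ Sat(AF (AX (EF (~safe & wait)))) = {n0, n3, n5}, so the formula does not hold at n1.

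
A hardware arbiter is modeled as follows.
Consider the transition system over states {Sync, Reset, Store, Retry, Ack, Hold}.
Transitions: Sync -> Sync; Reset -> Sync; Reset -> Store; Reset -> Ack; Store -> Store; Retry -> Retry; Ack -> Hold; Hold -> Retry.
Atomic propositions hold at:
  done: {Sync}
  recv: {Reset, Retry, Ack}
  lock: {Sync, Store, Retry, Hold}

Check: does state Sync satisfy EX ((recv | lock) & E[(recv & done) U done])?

Sat(recv | lock) = {Sync, Reset, Store, Retry, Ack, Hold}
Sat(recv & done) = ∅
E[(recv & done) U done]: least fixpoint, start Z0 = Sat(done) = {Sync}, add states in Sat(recv & done) with some successor in Z. Already a fixed point.
Sat(E[(recv & done) U done]) = {Sync}
Sat((recv | lock) & E[(recv & done) U done]) = {Sync}
Sat(EX ((recv | lock) & E[(recv & done) U done])) = {s : some successor in {Sync}} = {Sync, Reset}
Sync ∈ Sat(EX ((recv | lock) & E[(recv & done) U done])) = {Sync, Reset}, so the formula holds at Sync.

Yes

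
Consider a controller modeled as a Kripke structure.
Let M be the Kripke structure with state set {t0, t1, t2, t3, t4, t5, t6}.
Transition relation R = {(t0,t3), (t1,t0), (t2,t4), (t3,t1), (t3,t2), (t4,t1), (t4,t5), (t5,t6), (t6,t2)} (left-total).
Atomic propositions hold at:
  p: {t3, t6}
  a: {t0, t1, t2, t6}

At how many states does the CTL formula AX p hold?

Sat(AX p) = {s : every successor in {t3, t6}} = {t0, t5}
|Sat(AX p)| = |{t0, t5}| = 2.

2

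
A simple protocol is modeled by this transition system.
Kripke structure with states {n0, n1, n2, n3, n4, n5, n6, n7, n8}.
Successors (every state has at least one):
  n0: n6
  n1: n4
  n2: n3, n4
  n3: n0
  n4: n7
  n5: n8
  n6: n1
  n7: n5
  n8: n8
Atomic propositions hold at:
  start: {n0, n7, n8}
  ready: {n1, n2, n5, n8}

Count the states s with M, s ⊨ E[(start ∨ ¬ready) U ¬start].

8

Sat(¬ready) = {n0, n3, n4, n6, n7}
Sat(start ∨ ¬ready) = {n0, n3, n4, n6, n7, n8}
Sat(¬start) = {n1, n2, n3, n4, n5, n6}
E[(start ∨ ¬ready) U ¬start]: least fixpoint, start Z0 = Sat(¬start) = {n1, n2, n3, n4, n5, n6}, add states in Sat(start ∨ ¬ready) with some successor in Z. Z1 = {n0, n1, n2, n3, n4, n5, n6, n7}; fixed.
Sat(E[(start ∨ ¬ready) U ¬start]) = {n0, n1, n2, n3, n4, n5, n6, n7}
|Sat(E[(start ∨ ¬ready) U ¬start])| = |{n0, n1, n2, n3, n4, n5, n6, n7}| = 8.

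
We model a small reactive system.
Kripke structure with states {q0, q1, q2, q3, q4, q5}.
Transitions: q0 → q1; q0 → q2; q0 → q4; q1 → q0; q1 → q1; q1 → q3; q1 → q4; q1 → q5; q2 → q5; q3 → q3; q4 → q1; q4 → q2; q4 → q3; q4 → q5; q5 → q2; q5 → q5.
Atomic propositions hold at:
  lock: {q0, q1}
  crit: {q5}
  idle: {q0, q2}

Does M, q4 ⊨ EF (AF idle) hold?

Yes

AF idle: least fixpoint, start Z0 = {q0, q2}, add states with every successor in Z. Already a fixed point.
Sat(AF idle) = {q0, q2}
EF (AF idle): least fixpoint, start Z0 = {q0, q2}, add states with some successor in Z. Z1 = {q0, q1, q2, q4, q5}; fixed.
Sat(EF (AF idle)) = {q0, q1, q2, q4, q5}
q4 ∈ Sat(EF (AF idle)) = {q0, q1, q2, q4, q5}, so the formula holds at q4.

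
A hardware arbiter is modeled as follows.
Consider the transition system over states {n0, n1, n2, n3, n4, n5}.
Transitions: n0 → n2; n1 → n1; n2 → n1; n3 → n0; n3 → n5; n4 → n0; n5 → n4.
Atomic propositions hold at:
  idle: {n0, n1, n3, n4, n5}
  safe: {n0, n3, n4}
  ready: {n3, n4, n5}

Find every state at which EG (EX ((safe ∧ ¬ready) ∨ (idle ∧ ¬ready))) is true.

Sat(¬ready) = {n0, n1, n2}
Sat(safe ∧ ¬ready) = {n0}
Sat(idle ∧ ¬ready) = {n0, n1}
Sat((safe ∧ ¬ready) ∨ (idle ∧ ¬ready)) = {n0, n1}
Sat(EX ((safe ∧ ¬ready) ∨ (idle ∧ ¬ready))) = {s : some successor in {n0, n1}} = {n1, n2, n3, n4}
EG (EX ((safe ∧ ¬ready) ∨ (idle ∧ ¬ready))): greatest fixpoint, start Z0 = {n1, n2, n3, n4}, keep only states in Sat with some successor in Z. Z1 = {n1, n2}; fixed.
Sat(EG (EX ((safe ∧ ¬ready) ∨ (idle ∧ ¬ready)))) = {n1, n2}

{n1, n2}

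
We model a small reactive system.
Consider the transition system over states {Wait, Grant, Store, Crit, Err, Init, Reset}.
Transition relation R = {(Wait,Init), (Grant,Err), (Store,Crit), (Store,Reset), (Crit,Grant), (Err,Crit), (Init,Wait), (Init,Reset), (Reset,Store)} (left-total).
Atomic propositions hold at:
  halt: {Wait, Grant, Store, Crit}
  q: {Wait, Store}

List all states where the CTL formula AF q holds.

AF q: least fixpoint, start Z0 = {Wait, Store}, add states with every successor in Z. Z1 = {Wait, Store, Reset}; Z2 = {Wait, Store, Init, Reset}; fixed.
Sat(AF q) = {Wait, Store, Init, Reset}

{Wait, Store, Init, Reset}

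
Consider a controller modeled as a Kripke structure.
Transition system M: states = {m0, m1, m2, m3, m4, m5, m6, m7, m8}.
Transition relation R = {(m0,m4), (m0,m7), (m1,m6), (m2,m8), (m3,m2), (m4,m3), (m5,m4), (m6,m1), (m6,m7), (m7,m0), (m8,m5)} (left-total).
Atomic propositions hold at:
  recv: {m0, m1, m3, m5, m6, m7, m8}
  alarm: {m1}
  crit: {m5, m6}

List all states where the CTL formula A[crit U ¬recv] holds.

{m2, m4, m5}

Sat(¬recv) = {m2, m4}
A[crit U ¬recv]: least fixpoint, start Z0 = Sat(¬recv) = {m2, m4}, add states in Sat(crit) with every successor in Z. Z1 = {m2, m4, m5}; fixed.
Sat(A[crit U ¬recv]) = {m2, m4, m5}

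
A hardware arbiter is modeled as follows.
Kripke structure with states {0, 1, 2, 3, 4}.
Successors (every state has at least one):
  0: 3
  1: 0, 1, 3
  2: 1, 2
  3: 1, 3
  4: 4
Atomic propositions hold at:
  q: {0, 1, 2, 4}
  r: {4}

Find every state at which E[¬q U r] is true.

Sat(¬q) = {3}
E[¬q U r]: least fixpoint, start Z0 = Sat(r) = {4}, add states in Sat(¬q) with some successor in Z. Already a fixed point.
Sat(E[¬q U r]) = {4}

{4}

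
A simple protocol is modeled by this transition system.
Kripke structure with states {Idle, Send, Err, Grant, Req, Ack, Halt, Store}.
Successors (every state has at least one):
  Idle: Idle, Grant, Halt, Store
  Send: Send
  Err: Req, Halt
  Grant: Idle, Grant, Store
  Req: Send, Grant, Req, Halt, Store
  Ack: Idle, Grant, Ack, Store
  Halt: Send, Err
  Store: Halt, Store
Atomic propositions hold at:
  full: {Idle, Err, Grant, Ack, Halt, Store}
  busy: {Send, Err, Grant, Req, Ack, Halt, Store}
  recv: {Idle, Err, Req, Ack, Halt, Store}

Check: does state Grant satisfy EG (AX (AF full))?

AF full: least fixpoint, start Z0 = {Idle, Err, Grant, Ack, Halt, Store}, add states with every successor in Z. Already a fixed point.
Sat(AF full) = {Idle, Err, Grant, Ack, Halt, Store}
Sat(AX (AF full)) = {s : every successor in {Idle, Err, Grant, Ack, Halt, Store}} = {Idle, Grant, Ack, Store}
EG (AX (AF full)): greatest fixpoint, start Z0 = {Idle, Grant, Ack, Store}, keep only states in Sat with some successor in Z. Already a fixed point.
Sat(EG (AX (AF full))) = {Idle, Grant, Ack, Store}
Grant ∈ Sat(EG (AX (AF full))) = {Idle, Grant, Ack, Store}, so the formula holds at Grant.

Yes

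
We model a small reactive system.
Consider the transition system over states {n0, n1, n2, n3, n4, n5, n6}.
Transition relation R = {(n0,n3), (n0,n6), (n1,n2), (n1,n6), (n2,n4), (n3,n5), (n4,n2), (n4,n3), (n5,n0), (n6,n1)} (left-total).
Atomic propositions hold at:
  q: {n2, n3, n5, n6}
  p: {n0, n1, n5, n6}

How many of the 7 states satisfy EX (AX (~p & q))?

1

Sat(~p) = {n2, n3, n4}
Sat(~p & q) = {n2, n3}
Sat(AX (~p & q)) = {s : every successor in {n2, n3}} = {n4}
Sat(EX (AX (~p & q))) = {s : some successor in {n4}} = {n2}
|Sat(EX (AX (~p & q)))| = |{n2}| = 1.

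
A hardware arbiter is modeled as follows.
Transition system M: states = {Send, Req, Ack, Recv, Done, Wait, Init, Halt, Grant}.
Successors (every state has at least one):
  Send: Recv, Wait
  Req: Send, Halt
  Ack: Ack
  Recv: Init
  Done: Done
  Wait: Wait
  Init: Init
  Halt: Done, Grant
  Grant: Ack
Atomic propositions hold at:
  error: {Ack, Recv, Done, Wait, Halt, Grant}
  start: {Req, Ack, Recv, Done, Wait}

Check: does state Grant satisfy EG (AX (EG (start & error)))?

Sat(start & error) = {Ack, Recv, Done, Wait}
EG (start & error): greatest fixpoint, start Z0 = {Ack, Recv, Done, Wait}, keep only states in Sat with some successor in Z. Z1 = {Ack, Done, Wait}; fixed.
Sat(EG (start & error)) = {Ack, Done, Wait}
Sat(AX (EG (start & error))) = {s : every successor in {Ack, Done, Wait}} = {Ack, Done, Wait, Grant}
EG (AX (EG (start & error))): greatest fixpoint, start Z0 = {Ack, Done, Wait, Grant}, keep only states in Sat with some successor in Z. Already a fixed point.
Sat(EG (AX (EG (start & error)))) = {Ack, Done, Wait, Grant}
Grant ∈ Sat(EG (AX (EG (start & error)))) = {Ack, Done, Wait, Grant}, so the formula holds at Grant.

Yes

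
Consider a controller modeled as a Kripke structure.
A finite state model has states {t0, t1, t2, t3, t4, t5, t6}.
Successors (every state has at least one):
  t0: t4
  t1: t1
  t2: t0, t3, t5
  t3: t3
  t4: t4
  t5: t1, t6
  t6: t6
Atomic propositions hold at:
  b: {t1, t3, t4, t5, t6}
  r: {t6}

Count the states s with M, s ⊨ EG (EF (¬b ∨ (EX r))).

Sat(¬b) = {t0, t2}
Sat(EX r) = {s : some successor in {t6}} = {t5, t6}
Sat(¬b ∨ (EX r)) = {t0, t2, t5, t6}
EF (¬b ∨ (EX r)): least fixpoint, start Z0 = {t0, t2, t5, t6}, add states with some successor in Z. Already a fixed point.
Sat(EF (¬b ∨ (EX r))) = {t0, t2, t5, t6}
EG (EF (¬b ∨ (EX r))): greatest fixpoint, start Z0 = {t0, t2, t5, t6}, keep only states in Sat with some successor in Z. Z1 = {t2, t5, t6}; fixed.
Sat(EG (EF (¬b ∨ (EX r)))) = {t2, t5, t6}
|Sat(EG (EF (¬b ∨ (EX r))))| = |{t2, t5, t6}| = 3.

3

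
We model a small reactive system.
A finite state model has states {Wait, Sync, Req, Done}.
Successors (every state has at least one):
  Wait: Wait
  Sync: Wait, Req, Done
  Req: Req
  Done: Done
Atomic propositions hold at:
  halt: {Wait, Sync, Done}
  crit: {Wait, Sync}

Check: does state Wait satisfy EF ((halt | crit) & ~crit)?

Sat(halt | crit) = {Wait, Sync, Done}
Sat(~crit) = {Req, Done}
Sat((halt | crit) & ~crit) = {Done}
EF ((halt | crit) & ~crit): least fixpoint, start Z0 = {Done}, add states with some successor in Z. Z1 = {Sync, Done}; fixed.
Sat(EF ((halt | crit) & ~crit)) = {Sync, Done}
Wait ∉ Sat(EF ((halt | crit) & ~crit)) = {Sync, Done}, so the formula does not hold at Wait.

No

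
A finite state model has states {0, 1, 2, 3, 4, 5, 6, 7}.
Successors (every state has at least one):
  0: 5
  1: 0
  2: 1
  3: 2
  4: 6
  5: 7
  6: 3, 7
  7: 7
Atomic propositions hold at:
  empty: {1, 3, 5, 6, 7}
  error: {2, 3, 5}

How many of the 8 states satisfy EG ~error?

Sat(~error) = {0, 1, 4, 6, 7}
EG ~error: greatest fixpoint, start Z0 = {0, 1, 4, 6, 7}, keep only states in Sat with some successor in Z. Z1 = {1, 4, 6, 7}; Z2 = {4, 6, 7}; fixed.
Sat(EG ~error) = {4, 6, 7}
|Sat(EG ~error)| = |{4, 6, 7}| = 3.

3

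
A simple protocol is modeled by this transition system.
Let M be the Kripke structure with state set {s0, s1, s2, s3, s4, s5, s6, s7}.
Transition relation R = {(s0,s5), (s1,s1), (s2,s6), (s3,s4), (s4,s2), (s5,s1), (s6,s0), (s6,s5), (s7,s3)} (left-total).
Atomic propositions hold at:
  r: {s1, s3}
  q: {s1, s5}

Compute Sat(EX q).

Sat(EX q) = {s : some successor in {s1, s5}} = {s0, s1, s5, s6}

{s0, s1, s5, s6}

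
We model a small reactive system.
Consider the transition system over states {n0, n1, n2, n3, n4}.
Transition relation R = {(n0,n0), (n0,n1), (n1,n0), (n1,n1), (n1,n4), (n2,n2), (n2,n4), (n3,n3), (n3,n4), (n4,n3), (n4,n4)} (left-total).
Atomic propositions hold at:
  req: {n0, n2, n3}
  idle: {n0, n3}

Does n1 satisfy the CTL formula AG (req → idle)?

Yes

Sat(req → idle) = {n0, n1, n3, n4}
AG (req → idle): greatest fixpoint, start Z0 = {n0, n1, n3, n4}, keep only states in Sat with every successor in Z. Already a fixed point.
Sat(AG (req → idle)) = {n0, n1, n3, n4}
n1 ∈ Sat(AG (req → idle)) = {n0, n1, n3, n4}, so the formula holds at n1.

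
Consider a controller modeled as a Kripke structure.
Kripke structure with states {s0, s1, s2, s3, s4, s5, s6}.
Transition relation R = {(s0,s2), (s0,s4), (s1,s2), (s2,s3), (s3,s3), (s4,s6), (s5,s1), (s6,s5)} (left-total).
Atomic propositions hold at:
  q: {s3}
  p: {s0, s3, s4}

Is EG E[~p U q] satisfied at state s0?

No

Sat(~p) = {s1, s2, s5, s6}
E[~p U q]: least fixpoint, start Z0 = Sat(q) = {s3}, add states in Sat(~p) with some successor in Z. Z1 = {s2, s3}; Z2 = {s1, s2, s3}; Z3 = {s1, s2, s3, s5}; Z4 = {s1, s2, s3, s5, s6}; fixed.
Sat(E[~p U q]) = {s1, s2, s3, s5, s6}
EG E[~p U q]: greatest fixpoint, start Z0 = {s1, s2, s3, s5, s6}, keep only states in Sat with some successor in Z. Already a fixed point.
Sat(EG E[~p U q]) = {s1, s2, s3, s5, s6}
s0 ∉ Sat(EG E[~p U q]) = {s1, s2, s3, s5, s6}, so the formula does not hold at s0.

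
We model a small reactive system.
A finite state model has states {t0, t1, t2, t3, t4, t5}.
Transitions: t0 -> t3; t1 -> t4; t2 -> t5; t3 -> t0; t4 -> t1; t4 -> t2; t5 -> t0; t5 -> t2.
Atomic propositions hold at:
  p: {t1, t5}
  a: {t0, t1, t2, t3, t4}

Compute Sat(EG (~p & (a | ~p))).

Sat(~p) = {t0, t2, t3, t4}
Sat(a | ~p) = {t0, t1, t2, t3, t4}
Sat(~p & (a | ~p)) = {t0, t2, t3, t4}
EG (~p & (a | ~p)): greatest fixpoint, start Z0 = {t0, t2, t3, t4}, keep only states in Sat with some successor in Z. Z1 = {t0, t3, t4}; Z2 = {t0, t3}; fixed.
Sat(EG (~p & (a | ~p))) = {t0, t3}

{t0, t3}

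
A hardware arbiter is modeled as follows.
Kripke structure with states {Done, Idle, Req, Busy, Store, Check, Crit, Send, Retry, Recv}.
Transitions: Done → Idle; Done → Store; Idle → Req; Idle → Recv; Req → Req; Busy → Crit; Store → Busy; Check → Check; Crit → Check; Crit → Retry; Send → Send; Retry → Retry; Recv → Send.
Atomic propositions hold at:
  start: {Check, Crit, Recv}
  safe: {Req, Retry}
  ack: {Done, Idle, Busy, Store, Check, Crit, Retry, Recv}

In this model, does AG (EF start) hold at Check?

EF start: least fixpoint, start Z0 = {Check, Crit, Recv}, add states with some successor in Z. Z1 = {Idle, Busy, Check, Crit, Recv}; Z2 = {Done, Idle, Busy, Store, Check, Crit, Recv}; fixed.
Sat(EF start) = {Done, Idle, Busy, Store, Check, Crit, Recv}
AG (EF start): greatest fixpoint, start Z0 = {Done, Idle, Busy, Store, Check, Crit, Recv}, keep only states in Sat with every successor in Z. Z1 = {Done, Busy, Store, Check}; Z2 = {Store, Check}; Z3 = {Check}; fixed.
Sat(AG (EF start)) = {Check}
Check ∈ Sat(AG (EF start)) = {Check}, so the formula holds at Check.

Yes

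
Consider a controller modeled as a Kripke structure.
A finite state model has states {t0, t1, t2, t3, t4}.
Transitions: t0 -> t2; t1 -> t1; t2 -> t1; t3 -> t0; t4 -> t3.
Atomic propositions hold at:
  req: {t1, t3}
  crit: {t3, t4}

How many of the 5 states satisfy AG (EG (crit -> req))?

4

Sat(crit -> req) = {t0, t1, t2, t3}
EG (crit -> req): greatest fixpoint, start Z0 = {t0, t1, t2, t3}, keep only states in Sat with some successor in Z. Already a fixed point.
Sat(EG (crit -> req)) = {t0, t1, t2, t3}
AG (EG (crit -> req)): greatest fixpoint, start Z0 = {t0, t1, t2, t3}, keep only states in Sat with every successor in Z. Already a fixed point.
Sat(AG (EG (crit -> req))) = {t0, t1, t2, t3}
|Sat(AG (EG (crit -> req)))| = |{t0, t1, t2, t3}| = 4.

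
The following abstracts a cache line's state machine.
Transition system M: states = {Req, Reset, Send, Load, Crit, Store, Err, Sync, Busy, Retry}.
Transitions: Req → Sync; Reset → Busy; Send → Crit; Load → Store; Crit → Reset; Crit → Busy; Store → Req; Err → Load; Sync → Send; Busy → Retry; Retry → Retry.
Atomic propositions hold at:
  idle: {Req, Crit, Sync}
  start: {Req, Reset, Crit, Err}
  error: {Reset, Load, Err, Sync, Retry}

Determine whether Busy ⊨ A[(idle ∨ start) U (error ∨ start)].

No

Sat(idle ∨ start) = {Req, Reset, Crit, Err, Sync}
Sat(error ∨ start) = {Req, Reset, Load, Crit, Err, Sync, Retry}
A[(idle ∨ start) U (error ∨ start)]: least fixpoint, start Z0 = Sat((error ∨ start)) = {Req, Reset, Load, Crit, Err, Sync, Retry}, add states in Sat(idle ∨ start) with every successor in Z. Already a fixed point.
Sat(A[(idle ∨ start) U (error ∨ start)]) = {Req, Reset, Load, Crit, Err, Sync, Retry}
Busy ∉ Sat(A[(idle ∨ start) U (error ∨ start)]) = {Req, Reset, Load, Crit, Err, Sync, Retry}, so the formula does not hold at Busy.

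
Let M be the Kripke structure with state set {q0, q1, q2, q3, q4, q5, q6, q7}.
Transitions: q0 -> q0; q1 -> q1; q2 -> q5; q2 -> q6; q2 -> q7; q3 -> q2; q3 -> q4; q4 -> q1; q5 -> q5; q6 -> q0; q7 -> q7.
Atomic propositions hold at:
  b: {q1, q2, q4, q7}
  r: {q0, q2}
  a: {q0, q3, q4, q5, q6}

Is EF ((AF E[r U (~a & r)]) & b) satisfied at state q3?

Yes

Sat(~a) = {q1, q2, q7}
Sat(~a & r) = {q2}
E[r U (~a & r)]: least fixpoint, start Z0 = Sat((~a & r)) = {q2}, add states in Sat(r) with some successor in Z. Already a fixed point.
Sat(E[r U (~a & r)]) = {q2}
AF E[r U (~a & r)]: least fixpoint, start Z0 = {q2}, add states with every successor in Z. Already a fixed point.
Sat(AF E[r U (~a & r)]) = {q2}
Sat((AF E[r U (~a & r)]) & b) = {q2}
EF ((AF E[r U (~a & r)]) & b): least fixpoint, start Z0 = {q2}, add states with some successor in Z. Z1 = {q2, q3}; fixed.
Sat(EF ((AF E[r U (~a & r)]) & b)) = {q2, q3}
q3 ∈ Sat(EF ((AF E[r U (~a & r)]) & b)) = {q2, q3}, so the formula holds at q3.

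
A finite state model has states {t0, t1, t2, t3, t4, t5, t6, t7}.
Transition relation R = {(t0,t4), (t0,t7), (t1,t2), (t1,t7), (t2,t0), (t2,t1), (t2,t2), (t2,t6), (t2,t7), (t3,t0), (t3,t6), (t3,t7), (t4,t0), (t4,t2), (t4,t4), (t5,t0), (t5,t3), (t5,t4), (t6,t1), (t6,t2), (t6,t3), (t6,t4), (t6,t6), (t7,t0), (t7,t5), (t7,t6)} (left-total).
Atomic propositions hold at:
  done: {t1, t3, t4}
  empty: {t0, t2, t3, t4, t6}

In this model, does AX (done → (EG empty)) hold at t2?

EG empty: greatest fixpoint, start Z0 = {t0, t2, t3, t4, t6}, keep only states in Sat with some successor in Z. Already a fixed point.
Sat(EG empty) = {t0, t2, t3, t4, t6}
Sat(done → (EG empty)) = {t0, t2, t3, t4, t5, t6, t7}
Sat(AX (done → (EG empty))) = {s : every successor in {t0, t2, t3, t4, t5, t6, t7}} = {t0, t1, t3, t4, t5, t7}
t2 ∉ Sat(AX (done → (EG empty))) = {t0, t1, t3, t4, t5, t7}, so the formula does not hold at t2.

No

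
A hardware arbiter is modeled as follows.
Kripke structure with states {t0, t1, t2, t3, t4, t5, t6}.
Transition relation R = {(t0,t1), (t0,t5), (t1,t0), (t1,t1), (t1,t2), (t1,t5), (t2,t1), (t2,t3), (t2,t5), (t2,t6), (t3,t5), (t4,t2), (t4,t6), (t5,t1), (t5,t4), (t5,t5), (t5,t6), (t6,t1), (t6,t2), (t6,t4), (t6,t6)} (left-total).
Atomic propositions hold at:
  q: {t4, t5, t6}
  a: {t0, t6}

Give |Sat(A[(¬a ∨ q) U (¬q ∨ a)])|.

6

Sat(¬a) = {t1, t2, t3, t4, t5}
Sat(¬a ∨ q) = {t1, t2, t3, t4, t5, t6}
Sat(¬q) = {t0, t1, t2, t3}
Sat(¬q ∨ a) = {t0, t1, t2, t3, t6}
A[(¬a ∨ q) U (¬q ∨ a)]: least fixpoint, start Z0 = Sat((¬q ∨ a)) = {t0, t1, t2, t3, t6}, add states in Sat(¬a ∨ q) with every successor in Z. Z1 = {t0, t1, t2, t3, t4, t6}; fixed.
Sat(A[(¬a ∨ q) U (¬q ∨ a)]) = {t0, t1, t2, t3, t4, t6}
|Sat(A[(¬a ∨ q) U (¬q ∨ a)])| = |{t0, t1, t2, t3, t4, t6}| = 6.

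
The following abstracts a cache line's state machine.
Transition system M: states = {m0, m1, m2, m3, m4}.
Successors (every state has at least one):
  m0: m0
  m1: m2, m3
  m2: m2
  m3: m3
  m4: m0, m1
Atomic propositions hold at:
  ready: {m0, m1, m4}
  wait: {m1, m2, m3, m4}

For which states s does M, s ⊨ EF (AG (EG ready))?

{m0, m4}

EG ready: greatest fixpoint, start Z0 = {m0, m1, m4}, keep only states in Sat with some successor in Z. Z1 = {m0, m4}; fixed.
Sat(EG ready) = {m0, m4}
AG (EG ready): greatest fixpoint, start Z0 = {m0, m4}, keep only states in Sat with every successor in Z. Z1 = {m0}; fixed.
Sat(AG (EG ready)) = {m0}
EF (AG (EG ready)): least fixpoint, start Z0 = {m0}, add states with some successor in Z. Z1 = {m0, m4}; fixed.
Sat(EF (AG (EG ready))) = {m0, m4}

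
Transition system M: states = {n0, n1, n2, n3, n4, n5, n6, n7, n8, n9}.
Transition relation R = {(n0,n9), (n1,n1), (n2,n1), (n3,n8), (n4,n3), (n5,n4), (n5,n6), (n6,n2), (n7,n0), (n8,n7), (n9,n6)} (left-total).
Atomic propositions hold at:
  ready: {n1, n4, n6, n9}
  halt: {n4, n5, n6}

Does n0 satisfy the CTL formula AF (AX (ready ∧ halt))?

Sat(ready ∧ halt) = {n4, n6}
Sat(AX (ready ∧ halt)) = {s : every successor in {n4, n6}} = {n5, n9}
AF (AX (ready ∧ halt)): least fixpoint, start Z0 = {n5, n9}, add states with every successor in Z. Z1 = {n0, n5, n9}; Z2 = {n0, n5, n7, n9}; Z3 = {n0, n5, n7, n8, n9}; Z4 = {n0, n3, n5, n7, n8, n9}; Z5 = {n0, n3, n4, n5, n7, n8, n9}; fixed.
Sat(AF (AX (ready ∧ halt))) = {n0, n3, n4, n5, n7, n8, n9}
n0 ∈ Sat(AF (AX (ready ∧ halt))) = {n0, n3, n4, n5, n7, n8, n9}, so the formula holds at n0.

Yes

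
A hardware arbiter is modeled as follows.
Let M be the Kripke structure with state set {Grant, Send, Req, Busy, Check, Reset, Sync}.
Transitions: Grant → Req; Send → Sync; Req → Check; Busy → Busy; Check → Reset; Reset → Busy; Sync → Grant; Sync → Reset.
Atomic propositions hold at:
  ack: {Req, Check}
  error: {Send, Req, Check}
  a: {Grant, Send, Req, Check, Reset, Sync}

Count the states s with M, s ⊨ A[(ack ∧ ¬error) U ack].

Sat(¬error) = {Grant, Busy, Reset, Sync}
Sat(ack ∧ ¬error) = ∅
A[(ack ∧ ¬error) U ack]: least fixpoint, start Z0 = Sat(ack) = {Req, Check}, add states in Sat(ack ∧ ¬error) with every successor in Z. Already a fixed point.
Sat(A[(ack ∧ ¬error) U ack]) = {Req, Check}
|Sat(A[(ack ∧ ¬error) U ack])| = |{Req, Check}| = 2.

2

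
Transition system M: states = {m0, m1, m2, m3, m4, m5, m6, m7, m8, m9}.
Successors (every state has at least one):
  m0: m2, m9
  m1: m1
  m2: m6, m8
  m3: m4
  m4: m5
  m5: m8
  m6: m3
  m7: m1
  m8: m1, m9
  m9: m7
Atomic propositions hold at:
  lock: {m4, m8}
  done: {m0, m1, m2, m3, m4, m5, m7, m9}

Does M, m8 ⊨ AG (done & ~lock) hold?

Sat(~lock) = {m0, m1, m2, m3, m5, m6, m7, m9}
Sat(done & ~lock) = {m0, m1, m2, m3, m5, m7, m9}
AG (done & ~lock): greatest fixpoint, start Z0 = {m0, m1, m2, m3, m5, m7, m9}, keep only states in Sat with every successor in Z. Z1 = {m0, m1, m7, m9}; Z2 = {m1, m7, m9}; fixed.
Sat(AG (done & ~lock)) = {m1, m7, m9}
m8 ∉ Sat(AG (done & ~lock)) = {m1, m7, m9}, so the formula does not hold at m8.

No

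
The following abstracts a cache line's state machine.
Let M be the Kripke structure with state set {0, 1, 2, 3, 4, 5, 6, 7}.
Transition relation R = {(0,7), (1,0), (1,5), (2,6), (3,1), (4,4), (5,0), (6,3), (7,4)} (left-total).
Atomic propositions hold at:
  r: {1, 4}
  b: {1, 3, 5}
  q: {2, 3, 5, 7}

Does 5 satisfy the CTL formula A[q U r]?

No

A[q U r]: least fixpoint, start Z0 = Sat(r) = {1, 4}, add states in Sat(q) with every successor in Z. Z1 = {1, 3, 4, 7}; fixed.
Sat(A[q U r]) = {1, 3, 4, 7}
5 ∉ Sat(A[q U r]) = {1, 3, 4, 7}, so the formula does not hold at 5.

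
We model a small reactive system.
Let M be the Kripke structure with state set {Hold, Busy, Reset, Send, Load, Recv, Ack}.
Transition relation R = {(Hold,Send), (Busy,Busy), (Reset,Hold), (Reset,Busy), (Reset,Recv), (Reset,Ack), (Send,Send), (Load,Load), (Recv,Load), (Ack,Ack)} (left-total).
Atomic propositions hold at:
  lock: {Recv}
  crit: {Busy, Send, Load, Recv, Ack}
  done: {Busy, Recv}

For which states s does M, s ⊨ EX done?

{Busy, Reset}

Sat(EX done) = {s : some successor in {Busy, Recv}} = {Busy, Reset}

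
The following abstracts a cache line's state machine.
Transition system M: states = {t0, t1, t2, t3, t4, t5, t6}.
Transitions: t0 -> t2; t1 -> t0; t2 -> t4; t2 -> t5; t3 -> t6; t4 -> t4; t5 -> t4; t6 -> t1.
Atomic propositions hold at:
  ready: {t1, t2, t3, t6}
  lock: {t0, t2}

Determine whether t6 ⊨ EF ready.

EF ready: least fixpoint, start Z0 = {t1, t2, t3, t6}, add states with some successor in Z. Z1 = {t0, t1, t2, t3, t6}; fixed.
Sat(EF ready) = {t0, t1, t2, t3, t6}
t6 ∈ Sat(EF ready) = {t0, t1, t2, t3, t6}, so the formula holds at t6.

Yes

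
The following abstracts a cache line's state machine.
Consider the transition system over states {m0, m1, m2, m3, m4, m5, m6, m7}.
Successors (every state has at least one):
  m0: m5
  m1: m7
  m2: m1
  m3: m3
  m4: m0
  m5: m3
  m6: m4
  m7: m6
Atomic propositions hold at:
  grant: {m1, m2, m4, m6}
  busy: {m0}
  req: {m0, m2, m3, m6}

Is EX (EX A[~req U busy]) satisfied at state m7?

Sat(~req) = {m1, m4, m5, m7}
A[~req U busy]: least fixpoint, start Z0 = Sat(busy) = {m0}, add states in Sat(~req) with every successor in Z. Z1 = {m0, m4}; fixed.
Sat(A[~req U busy]) = {m0, m4}
Sat(EX A[~req U busy]) = {s : some successor in {m0, m4}} = {m4, m6}
Sat(EX (EX A[~req U busy])) = {s : some successor in {m4, m6}} = {m6, m7}
m7 ∈ Sat(EX (EX A[~req U busy])) = {m6, m7}, so the formula holds at m7.

Yes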